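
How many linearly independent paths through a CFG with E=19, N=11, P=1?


Formula: V(G) = E - N + 2P
V(G) = 19 - 11 + 2*1
V(G) = 8 + 2
V(G) = 10

10


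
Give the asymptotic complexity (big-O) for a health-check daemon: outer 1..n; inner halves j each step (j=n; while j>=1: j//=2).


Reasoning: n times log n
Complexity: O(n log n)

O(n log n)


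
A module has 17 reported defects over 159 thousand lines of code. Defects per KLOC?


Defect density = defects / KLOC
Defect density = 17 / 159
Defect density = 0.107 defects/KLOC

0.107 defects/KLOC


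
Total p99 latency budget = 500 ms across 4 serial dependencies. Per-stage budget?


Formula: per_stage = total_budget / stages
per_stage = 500 / 4
per_stage = 125.0 ms

125.0 ms


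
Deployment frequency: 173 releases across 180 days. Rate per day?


Formula: deployments per day = releases / days
= 173 / 180
= 0.961 deploys/day
(equivalently, 6.73 deploys/week)

0.961 deploys/day


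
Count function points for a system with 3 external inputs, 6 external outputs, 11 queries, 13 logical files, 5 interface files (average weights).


UFP = EI*4 + EO*5 + EQ*4 + ILF*10 + EIF*7
UFP = 3*4 + 6*5 + 11*4 + 13*10 + 5*7
UFP = 12 + 30 + 44 + 130 + 35
UFP = 251

251


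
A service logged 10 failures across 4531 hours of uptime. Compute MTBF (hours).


Formula: MTBF = Total operating time / Number of failures
MTBF = 4531 / 10
MTBF = 453.1 hours

453.1 hours


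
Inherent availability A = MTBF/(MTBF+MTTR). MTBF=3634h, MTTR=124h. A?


Availability = MTBF / (MTBF + MTTR)
Availability = 3634 / (3634 + 124)
Availability = 3634 / 3758
Availability = 96.7004%

96.7004%


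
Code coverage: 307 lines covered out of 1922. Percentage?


Coverage = covered / total * 100
Coverage = 307 / 1922 * 100
Coverage = 15.97%

15.97%


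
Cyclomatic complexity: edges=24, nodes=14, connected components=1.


Formula: V(G) = E - N + 2P
V(G) = 24 - 14 + 2*1
V(G) = 10 + 2
V(G) = 12

12


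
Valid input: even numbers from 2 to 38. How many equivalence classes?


Constraint: even integers in [2, 38]
Class 1: x < 2 — out-of-range invalid
Class 2: x in [2,38] but odd — wrong type invalid
Class 3: x in [2,38] and even — valid
Class 4: x > 38 — out-of-range invalid
Total equivalence classes: 4

4 equivalence classes


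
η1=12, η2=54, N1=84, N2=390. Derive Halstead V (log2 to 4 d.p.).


Formula: V = N * log2(η), where N = N1 + N2 and η = η1 + η2
η = 12 + 54 = 66
N = 84 + 390 = 474
log2(66) ≈ 6.0444
V = 474 * 6.0444 = 2865.05

2865.05


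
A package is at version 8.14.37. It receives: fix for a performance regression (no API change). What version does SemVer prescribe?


Current: 8.14.37
Change category: 'fix for a performance regression (no API change)' → patch bump
SemVer rule: patch bump → increment PATCH (MAJOR and MINOR unchanged)
New: 8.14.38

8.14.38


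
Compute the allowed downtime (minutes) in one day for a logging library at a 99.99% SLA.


Formula: allowed downtime = period * (100 - SLA) / 100
Period (day) = 1440 minutes
Unavailability fraction = (100 - 99.99) / 100
Allowed downtime = 1440 * (100 - 99.99) / 100
Allowed downtime = 0.144 minutes

0.144 minutes


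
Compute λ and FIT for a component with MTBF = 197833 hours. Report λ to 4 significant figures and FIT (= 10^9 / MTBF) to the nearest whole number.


Formula: λ = 1 / MTBF; FIT = λ × 1e9 = 1e9 / MTBF
λ = 1 / 197833 ≈ 5.055e-06 failures/hour
FIT = 1e9 / 197833 ≈ 5055 failures per 1e9 hours (nearest whole number)

λ = 5.055e-06 /h, FIT = 5055


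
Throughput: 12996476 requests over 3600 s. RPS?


Formula: throughput = requests / seconds
throughput = 12996476 / 3600
throughput = 3610.13 requests/second

3610.13 requests/second


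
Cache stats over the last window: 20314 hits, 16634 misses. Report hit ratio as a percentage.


Formula: hit rate = hits / (hits + misses) * 100
hit rate = 20314 / (20314 + 16634) * 100
hit rate = 20314 / 36948 * 100
hit rate = 54.98%

54.98%


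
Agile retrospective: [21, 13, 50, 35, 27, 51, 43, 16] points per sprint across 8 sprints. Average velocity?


Formula: Avg velocity = Total points / Number of sprints
Points: [21, 13, 50, 35, 27, 51, 43, 16]
Sum = 21 + 13 + 50 + 35 + 27 + 51 + 43 + 16 = 256
Avg velocity = 256 / 8 = 32.0 points/sprint

32.0 points/sprint


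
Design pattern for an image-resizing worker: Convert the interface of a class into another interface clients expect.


This matches the Adapter pattern

Adapter


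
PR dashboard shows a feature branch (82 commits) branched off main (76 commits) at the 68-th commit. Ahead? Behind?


Common ancestor: commit #68
feature commits after divergence: 82 - 68 = 14
main commits after divergence: 76 - 68 = 8
feature is 14 commits ahead of main
main is 8 commits ahead of feature

feature ahead: 14, main ahead: 8


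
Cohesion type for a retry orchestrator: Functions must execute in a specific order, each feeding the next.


Reasoning: Output of one is input to next
Type: Sequential cohesion

Sequential cohesion


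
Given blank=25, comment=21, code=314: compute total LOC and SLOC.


Total LOC = blank + comment + code
Total LOC = 25 + 21 + 314 = 360
SLOC (source only) = code = 314

Total LOC: 360, SLOC: 314


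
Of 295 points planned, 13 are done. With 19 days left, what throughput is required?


Formula: Required rate = Remaining points / Days left
Remaining = 295 - 13 = 282 points
Required rate = 282 / 19 = 14.84 points/day

14.84 points/day


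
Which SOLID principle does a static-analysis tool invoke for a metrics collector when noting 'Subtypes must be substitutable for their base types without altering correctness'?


This describes the Liskov Substitution Principle (LSP)

Liskov Substitution Principle (LSP)


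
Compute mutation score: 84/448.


Mutation score = killed / total * 100
Mutation score = 84 / 448 * 100
Mutation score = 18.75%

18.75%


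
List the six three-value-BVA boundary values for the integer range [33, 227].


Range: [33, 227]
Boundaries: just below min, min, min+1, max-1, max, just above max
Values: [32, 33, 34, 226, 227, 228]

[32, 33, 34, 226, 227, 228]


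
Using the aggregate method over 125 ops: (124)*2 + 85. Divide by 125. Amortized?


Formula: Amortized cost = Total cost / Operations
Total cost = (124 * 2) + (1 * 85)
Total cost = 248 + 85 = 333
Amortized = 333 / 125 = 2.664

2.664


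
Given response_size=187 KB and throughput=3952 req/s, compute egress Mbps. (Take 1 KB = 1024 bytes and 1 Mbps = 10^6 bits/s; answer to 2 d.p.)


Formula: Mbps = payload_bytes * RPS * 8 / 1e6
Payload per request = 187 KB = 187 * 1024 = 191488 bytes
Total bytes/sec = 191488 * 3952 = 756760576
Total bits/sec = 756760576 * 8 = 6054084608
Mbps = 6054084608 / 1e6 = 6054.08

6054.08 Mbps


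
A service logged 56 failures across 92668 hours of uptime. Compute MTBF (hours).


Formula: MTBF = Total operating time / Number of failures
MTBF = 92668 / 56
MTBF = 1654.79 hours

1654.79 hours


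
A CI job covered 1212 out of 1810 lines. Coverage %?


Coverage = covered / total * 100
Coverage = 1212 / 1810 * 100
Coverage = 66.96%

66.96%


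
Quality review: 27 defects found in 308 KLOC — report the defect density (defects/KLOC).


Defect density = defects / KLOC
Defect density = 27 / 308
Defect density = 0.088 defects/KLOC

0.088 defects/KLOC


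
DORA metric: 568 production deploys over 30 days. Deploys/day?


Formula: deployments per day = releases / days
= 568 / 30
= 18.933 deploys/day
(equivalently, 132.53 deploys/week)

18.933 deploys/day


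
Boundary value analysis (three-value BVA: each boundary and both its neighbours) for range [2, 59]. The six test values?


Range: [2, 59]
Boundaries: just below min, min, min+1, max-1, max, just above max
Values: [1, 2, 3, 58, 59, 60]

[1, 2, 3, 58, 59, 60]


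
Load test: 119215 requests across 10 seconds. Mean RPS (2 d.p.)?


Formula: throughput = requests / seconds
throughput = 119215 / 10
throughput = 11921.5 requests/second

11921.5 requests/second


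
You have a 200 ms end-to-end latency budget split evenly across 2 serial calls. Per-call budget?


Formula: per_stage = total_budget / stages
per_stage = 200 / 2
per_stage = 100.0 ms

100.0 ms


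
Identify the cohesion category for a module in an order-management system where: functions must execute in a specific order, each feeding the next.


Reasoning: Output of one is input to next
Type: Sequential cohesion

Sequential cohesion


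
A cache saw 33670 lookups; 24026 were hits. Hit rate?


Formula: hit rate = hits / (hits + misses) * 100
hit rate = 24026 / (24026 + 9644) * 100
hit rate = 24026 / 33670 * 100
hit rate = 71.36%

71.36%


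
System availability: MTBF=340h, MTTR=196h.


Availability = MTBF / (MTBF + MTTR)
Availability = 340 / (340 + 196)
Availability = 340 / 536
Availability = 63.4328%

63.4328%


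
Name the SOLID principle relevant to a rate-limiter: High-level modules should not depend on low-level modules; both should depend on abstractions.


This describes the Dependency Inversion Principle (DIP)

Dependency Inversion Principle (DIP)


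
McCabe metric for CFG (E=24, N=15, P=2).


Formula: V(G) = E - N + 2P
V(G) = 24 - 15 + 2*2
V(G) = 9 + 4
V(G) = 13

13


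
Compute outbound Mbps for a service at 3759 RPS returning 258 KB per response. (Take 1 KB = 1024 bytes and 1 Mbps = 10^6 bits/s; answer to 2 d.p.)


Formula: Mbps = payload_bytes * RPS * 8 / 1e6
Payload per request = 258 KB = 258 * 1024 = 264192 bytes
Total bytes/sec = 264192 * 3759 = 993097728
Total bits/sec = 993097728 * 8 = 7944781824
Mbps = 7944781824 / 1e6 = 7944.78

7944.78 Mbps


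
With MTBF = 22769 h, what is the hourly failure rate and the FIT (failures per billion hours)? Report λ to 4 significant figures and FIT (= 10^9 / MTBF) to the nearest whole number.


Formula: λ = 1 / MTBF; FIT = λ × 1e9 = 1e9 / MTBF
λ = 1 / 22769 ≈ 4.392e-05 failures/hour
FIT = 1e9 / 22769 ≈ 43919 failures per 1e9 hours (nearest whole number)

λ = 4.392e-05 /h, FIT = 43919


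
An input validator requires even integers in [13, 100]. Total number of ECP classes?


Constraint: even integers in [13, 100]
Class 1: x < 13 — out-of-range invalid
Class 2: x in [13,100] but odd — wrong type invalid
Class 3: x in [13,100] and even — valid
Class 4: x > 100 — out-of-range invalid
Total equivalence classes: 4

4 equivalence classes


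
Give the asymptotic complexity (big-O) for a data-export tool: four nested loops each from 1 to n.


Reasoning: four levels of nesting
Complexity: O(n^4)

O(n^4)


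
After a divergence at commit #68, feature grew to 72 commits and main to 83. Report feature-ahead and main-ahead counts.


Common ancestor: commit #68
feature commits after divergence: 72 - 68 = 4
main commits after divergence: 83 - 68 = 15
feature is 4 commits ahead of main
main is 15 commits ahead of feature

feature ahead: 4, main ahead: 15


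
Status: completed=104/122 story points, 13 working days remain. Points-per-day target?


Formula: Required rate = Remaining points / Days left
Remaining = 122 - 104 = 18 points
Required rate = 18 / 13 = 1.38 points/day

1.38 points/day


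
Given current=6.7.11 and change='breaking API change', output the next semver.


Current: 6.7.11
Change category: 'breaking API change' → major bump
SemVer rule: major bump → increment MAJOR, reset MINOR and PATCH to 0
New: 7.0.0

7.0.0


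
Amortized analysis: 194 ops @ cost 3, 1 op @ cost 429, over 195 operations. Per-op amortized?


Formula: Amortized cost = Total cost / Operations
Total cost = (194 * 3) + (1 * 429)
Total cost = 582 + 429 = 1011
Amortized = 1011 / 195 = 5.1846

5.1846


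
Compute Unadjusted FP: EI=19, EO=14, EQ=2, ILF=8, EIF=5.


UFP = EI*4 + EO*5 + EQ*4 + ILF*10 + EIF*7
UFP = 19*4 + 14*5 + 2*4 + 8*10 + 5*7
UFP = 76 + 70 + 8 + 80 + 35
UFP = 269

269


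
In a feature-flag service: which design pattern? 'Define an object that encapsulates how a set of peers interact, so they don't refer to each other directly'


This matches the Mediator pattern

Mediator


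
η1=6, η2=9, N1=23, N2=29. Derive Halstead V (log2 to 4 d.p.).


Formula: V = N * log2(η), where N = N1 + N2 and η = η1 + η2
η = 6 + 9 = 15
N = 23 + 29 = 52
log2(15) ≈ 3.9069
V = 52 * 3.9069 = 203.16

203.16


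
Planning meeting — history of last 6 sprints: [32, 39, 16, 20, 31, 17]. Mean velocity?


Formula: Avg velocity = Total points / Number of sprints
Points: [32, 39, 16, 20, 31, 17]
Sum = 32 + 39 + 16 + 20 + 31 + 17 = 155
Avg velocity = 155 / 6 = 25.83 points/sprint

25.83 points/sprint


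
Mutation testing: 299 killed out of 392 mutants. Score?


Mutation score = killed / total * 100
Mutation score = 299 / 392 * 100
Mutation score = 76.28%

76.28%


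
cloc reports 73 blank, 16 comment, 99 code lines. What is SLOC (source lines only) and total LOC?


Total LOC = blank + comment + code
Total LOC = 73 + 16 + 99 = 188
SLOC (source only) = code = 99

Total LOC: 188, SLOC: 99


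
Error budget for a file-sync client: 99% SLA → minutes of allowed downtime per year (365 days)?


Formula: allowed downtime = period * (100 - SLA) / 100
Period (year (365 days)) = 525600 minutes
Unavailability fraction = (100 - 99.0) / 100
Allowed downtime = 525600 * (100 - 99.0) / 100
Allowed downtime = 5256.0 minutes

5256.0 minutes


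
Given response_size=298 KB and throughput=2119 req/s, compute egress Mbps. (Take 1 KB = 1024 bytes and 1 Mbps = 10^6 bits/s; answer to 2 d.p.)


Formula: Mbps = payload_bytes * RPS * 8 / 1e6
Payload per request = 298 KB = 298 * 1024 = 305152 bytes
Total bytes/sec = 305152 * 2119 = 646617088
Total bits/sec = 646617088 * 8 = 5172936704
Mbps = 5172936704 / 1e6 = 5172.94

5172.94 Mbps


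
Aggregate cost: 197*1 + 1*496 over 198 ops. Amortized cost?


Formula: Amortized cost = Total cost / Operations
Total cost = (197 * 1) + (1 * 496)
Total cost = 197 + 496 = 693
Amortized = 693 / 198 = 3.5

3.5


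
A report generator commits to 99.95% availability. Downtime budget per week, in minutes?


Formula: allowed downtime = period * (100 - SLA) / 100
Period (week) = 10080 minutes
Unavailability fraction = (100 - 99.95) / 100
Allowed downtime = 10080 * (100 - 99.95) / 100
Allowed downtime = 5.04 minutes

5.04 minutes


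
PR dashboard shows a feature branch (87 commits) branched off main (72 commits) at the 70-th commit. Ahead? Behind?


Common ancestor: commit #70
feature commits after divergence: 87 - 70 = 17
main commits after divergence: 72 - 70 = 2
feature is 17 commits ahead of main
main is 2 commits ahead of feature

feature ahead: 17, main ahead: 2


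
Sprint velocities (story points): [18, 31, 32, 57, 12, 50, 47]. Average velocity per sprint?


Formula: Avg velocity = Total points / Number of sprints
Points: [18, 31, 32, 57, 12, 50, 47]
Sum = 18 + 31 + 32 + 57 + 12 + 50 + 47 = 247
Avg velocity = 247 / 7 = 35.29 points/sprint

35.29 points/sprint


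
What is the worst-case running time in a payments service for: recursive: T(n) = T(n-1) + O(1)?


Reasoning: linear recursion with constant work per frame
Complexity: O(n)

O(n)


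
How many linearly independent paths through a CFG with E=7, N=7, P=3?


Formula: V(G) = E - N + 2P
V(G) = 7 - 7 + 2*3
V(G) = 0 + 6
V(G) = 6

6


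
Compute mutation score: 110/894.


Mutation score = killed / total * 100
Mutation score = 110 / 894 * 100
Mutation score = 12.3%

12.3%


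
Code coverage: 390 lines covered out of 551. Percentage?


Coverage = covered / total * 100
Coverage = 390 / 551 * 100
Coverage = 70.78%

70.78%


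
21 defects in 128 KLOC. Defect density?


Defect density = defects / KLOC
Defect density = 21 / 128
Defect density = 0.164 defects/KLOC

0.164 defects/KLOC


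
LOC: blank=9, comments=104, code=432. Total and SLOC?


Total LOC = blank + comment + code
Total LOC = 9 + 104 + 432 = 545
SLOC (source only) = code = 432

Total LOC: 545, SLOC: 432


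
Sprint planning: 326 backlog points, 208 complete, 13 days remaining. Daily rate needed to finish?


Formula: Required rate = Remaining points / Days left
Remaining = 326 - 208 = 118 points
Required rate = 118 / 13 = 9.08 points/day

9.08 points/day


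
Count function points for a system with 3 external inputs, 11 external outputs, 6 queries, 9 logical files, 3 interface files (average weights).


UFP = EI*4 + EO*5 + EQ*4 + ILF*10 + EIF*7
UFP = 3*4 + 11*5 + 6*4 + 9*10 + 3*7
UFP = 12 + 55 + 24 + 90 + 21
UFP = 202

202


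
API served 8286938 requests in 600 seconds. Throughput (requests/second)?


Formula: throughput = requests / seconds
throughput = 8286938 / 600
throughput = 13811.56 requests/second

13811.56 requests/second


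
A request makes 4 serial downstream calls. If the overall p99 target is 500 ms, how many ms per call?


Formula: per_stage = total_budget / stages
per_stage = 500 / 4
per_stage = 125.0 ms

125.0 ms


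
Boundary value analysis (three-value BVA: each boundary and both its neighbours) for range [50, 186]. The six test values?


Range: [50, 186]
Boundaries: just below min, min, min+1, max-1, max, just above max
Values: [49, 50, 51, 185, 186, 187]

[49, 50, 51, 185, 186, 187]


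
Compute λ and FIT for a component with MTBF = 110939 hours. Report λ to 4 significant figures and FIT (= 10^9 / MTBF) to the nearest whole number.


Formula: λ = 1 / MTBF; FIT = λ × 1e9 = 1e9 / MTBF
λ = 1 / 110939 ≈ 9.014e-06 failures/hour
FIT = 1e9 / 110939 ≈ 9014 failures per 1e9 hours (nearest whole number)

λ = 9.014e-06 /h, FIT = 9014


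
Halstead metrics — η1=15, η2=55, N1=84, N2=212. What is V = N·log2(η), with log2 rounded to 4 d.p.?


Formula: V = N * log2(η), where N = N1 + N2 and η = η1 + η2
η = 15 + 55 = 70
N = 84 + 212 = 296
log2(70) ≈ 6.1293
V = 296 * 6.1293 = 1814.27

1814.27


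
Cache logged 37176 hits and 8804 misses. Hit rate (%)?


Formula: hit rate = hits / (hits + misses) * 100
hit rate = 37176 / (37176 + 8804) * 100
hit rate = 37176 / 45980 * 100
hit rate = 80.85%

80.85%


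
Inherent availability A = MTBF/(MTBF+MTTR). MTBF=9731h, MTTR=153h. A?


Availability = MTBF / (MTBF + MTTR)
Availability = 9731 / (9731 + 153)
Availability = 9731 / 9884
Availability = 98.452%

98.452%


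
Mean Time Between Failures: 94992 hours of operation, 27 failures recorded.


Formula: MTBF = Total operating time / Number of failures
MTBF = 94992 / 27
MTBF = 3518.22 hours

3518.22 hours


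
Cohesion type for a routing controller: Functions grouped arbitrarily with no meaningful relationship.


Reasoning: Worst: random grouping
Type: Coincidental cohesion

Coincidental cohesion


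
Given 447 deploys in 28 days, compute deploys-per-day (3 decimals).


Formula: deployments per day = releases / days
= 447 / 28
= 15.964 deploys/day
(equivalently, 111.75 deploys/week)

15.964 deploys/day


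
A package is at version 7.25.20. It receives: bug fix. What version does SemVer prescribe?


Current: 7.25.20
Change category: 'bug fix' → patch bump
SemVer rule: patch bump → increment PATCH (MAJOR and MINOR unchanged)
New: 7.25.21

7.25.21


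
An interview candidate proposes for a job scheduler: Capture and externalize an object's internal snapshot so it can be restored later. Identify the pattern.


This matches the Memento pattern

Memento


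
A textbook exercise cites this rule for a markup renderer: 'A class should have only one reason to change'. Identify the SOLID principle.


This describes the Single Responsibility Principle (SRP)

Single Responsibility Principle (SRP)


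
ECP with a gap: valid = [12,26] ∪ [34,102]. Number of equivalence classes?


Valid ranges: [12,26] and [34,102]
Class 1: x < 12 — invalid
Class 2: 12 ≤ x ≤ 26 — valid
Class 3: 26 < x < 34 — invalid (gap between ranges)
Class 4: 34 ≤ x ≤ 102 — valid
Class 5: x > 102 — invalid
Total equivalence classes: 5

5 equivalence classes


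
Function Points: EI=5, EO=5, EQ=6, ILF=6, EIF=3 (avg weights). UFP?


UFP = EI*4 + EO*5 + EQ*4 + ILF*10 + EIF*7
UFP = 5*4 + 5*5 + 6*4 + 6*10 + 3*7
UFP = 20 + 25 + 24 + 60 + 21
UFP = 150

150


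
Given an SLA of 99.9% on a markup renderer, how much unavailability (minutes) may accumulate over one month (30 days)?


Formula: allowed downtime = period * (100 - SLA) / 100
Period (month (30 days)) = 43200 minutes
Unavailability fraction = (100 - 99.9) / 100
Allowed downtime = 43200 * (100 - 99.9) / 100
Allowed downtime = 43.2 minutes

43.2 minutes


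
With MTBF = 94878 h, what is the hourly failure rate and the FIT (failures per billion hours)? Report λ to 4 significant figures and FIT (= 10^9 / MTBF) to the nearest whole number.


Formula: λ = 1 / MTBF; FIT = λ × 1e9 = 1e9 / MTBF
λ = 1 / 94878 ≈ 1.054e-05 failures/hour
FIT = 1e9 / 94878 ≈ 10540 failures per 1e9 hours (nearest whole number)

λ = 1.054e-05 /h, FIT = 10540


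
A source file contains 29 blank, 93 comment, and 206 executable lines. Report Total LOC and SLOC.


Total LOC = blank + comment + code
Total LOC = 29 + 93 + 206 = 328
SLOC (source only) = code = 206

Total LOC: 328, SLOC: 206


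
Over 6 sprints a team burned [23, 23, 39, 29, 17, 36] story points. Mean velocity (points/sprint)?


Formula: Avg velocity = Total points / Number of sprints
Points: [23, 23, 39, 29, 17, 36]
Sum = 23 + 23 + 39 + 29 + 17 + 36 = 167
Avg velocity = 167 / 6 = 27.83 points/sprint

27.83 points/sprint


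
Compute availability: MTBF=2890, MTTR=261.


Availability = MTBF / (MTBF + MTTR)
Availability = 2890 / (2890 + 261)
Availability = 2890 / 3151
Availability = 91.7169%

91.7169%


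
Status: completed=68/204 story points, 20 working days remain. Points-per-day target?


Formula: Required rate = Remaining points / Days left
Remaining = 204 - 68 = 136 points
Required rate = 136 / 20 = 6.8 points/day

6.8 points/day


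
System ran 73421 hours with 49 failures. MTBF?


Formula: MTBF = Total operating time / Number of failures
MTBF = 73421 / 49
MTBF = 1498.39 hours

1498.39 hours


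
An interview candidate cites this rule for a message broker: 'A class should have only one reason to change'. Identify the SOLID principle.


This describes the Single Responsibility Principle (SRP)

Single Responsibility Principle (SRP)


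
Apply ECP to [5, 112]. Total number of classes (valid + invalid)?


Valid range: [5, 112]
Class 1: x < 5 — invalid
Class 2: 5 ≤ x ≤ 112 — valid
Class 3: x > 112 — invalid
Total equivalence classes: 3

3 equivalence classes


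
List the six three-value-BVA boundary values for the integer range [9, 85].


Range: [9, 85]
Boundaries: just below min, min, min+1, max-1, max, just above max
Values: [8, 9, 10, 84, 85, 86]

[8, 9, 10, 84, 85, 86]


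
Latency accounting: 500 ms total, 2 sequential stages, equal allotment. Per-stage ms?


Formula: per_stage = total_budget / stages
per_stage = 500 / 2
per_stage = 250.0 ms

250.0 ms


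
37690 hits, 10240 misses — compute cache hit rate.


Formula: hit rate = hits / (hits + misses) * 100
hit rate = 37690 / (37690 + 10240) * 100
hit rate = 37690 / 47930 * 100
hit rate = 78.64%

78.64%


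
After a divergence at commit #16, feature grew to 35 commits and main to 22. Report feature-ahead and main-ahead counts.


Common ancestor: commit #16
feature commits after divergence: 35 - 16 = 19
main commits after divergence: 22 - 16 = 6
feature is 19 commits ahead of main
main is 6 commits ahead of feature

feature ahead: 19, main ahead: 6


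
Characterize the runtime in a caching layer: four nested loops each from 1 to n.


Reasoning: four levels of nesting
Complexity: O(n^4)

O(n^4)


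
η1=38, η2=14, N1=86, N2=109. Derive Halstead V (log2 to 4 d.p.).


Formula: V = N * log2(η), where N = N1 + N2 and η = η1 + η2
η = 38 + 14 = 52
N = 86 + 109 = 195
log2(52) ≈ 5.7004
V = 195 * 5.7004 = 1111.58

1111.58


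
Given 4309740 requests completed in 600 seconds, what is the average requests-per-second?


Formula: throughput = requests / seconds
throughput = 4309740 / 600
throughput = 7182.9 requests/second

7182.9 requests/second


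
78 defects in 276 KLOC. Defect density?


Defect density = defects / KLOC
Defect density = 78 / 276
Defect density = 0.283 defects/KLOC

0.283 defects/KLOC


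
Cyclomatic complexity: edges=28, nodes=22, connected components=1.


Formula: V(G) = E - N + 2P
V(G) = 28 - 22 + 2*1
V(G) = 6 + 2
V(G) = 8

8


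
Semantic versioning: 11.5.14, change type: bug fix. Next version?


Current: 11.5.14
Change category: 'bug fix' → patch bump
SemVer rule: patch bump → increment PATCH (MAJOR and MINOR unchanged)
New: 11.5.15

11.5.15


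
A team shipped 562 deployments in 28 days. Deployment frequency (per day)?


Formula: deployments per day = releases / days
= 562 / 28
= 20.071 deploys/day
(equivalently, 140.5 deploys/week)

20.071 deploys/day


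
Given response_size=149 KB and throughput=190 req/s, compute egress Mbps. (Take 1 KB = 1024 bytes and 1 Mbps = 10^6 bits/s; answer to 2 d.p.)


Formula: Mbps = payload_bytes * RPS * 8 / 1e6
Payload per request = 149 KB = 149 * 1024 = 152576 bytes
Total bytes/sec = 152576 * 190 = 28989440
Total bits/sec = 28989440 * 8 = 231915520
Mbps = 231915520 / 1e6 = 231.92

231.92 Mbps


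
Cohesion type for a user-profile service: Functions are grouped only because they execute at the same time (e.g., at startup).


Reasoning: Related by timing only
Type: Temporal cohesion

Temporal cohesion


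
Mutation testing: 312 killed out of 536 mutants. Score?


Mutation score = killed / total * 100
Mutation score = 312 / 536 * 100
Mutation score = 58.21%

58.21%


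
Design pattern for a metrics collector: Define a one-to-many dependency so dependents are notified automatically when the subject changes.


This matches the Observer pattern

Observer


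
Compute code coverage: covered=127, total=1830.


Coverage = covered / total * 100
Coverage = 127 / 1830 * 100
Coverage = 6.94%

6.94%


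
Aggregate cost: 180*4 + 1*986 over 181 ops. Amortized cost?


Formula: Amortized cost = Total cost / Operations
Total cost = (180 * 4) + (1 * 986)
Total cost = 720 + 986 = 1706
Amortized = 1706 / 181 = 9.4254

9.4254


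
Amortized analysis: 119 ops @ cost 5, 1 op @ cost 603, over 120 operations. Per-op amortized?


Formula: Amortized cost = Total cost / Operations
Total cost = (119 * 5) + (1 * 603)
Total cost = 595 + 603 = 1198
Amortized = 1198 / 120 = 9.9833

9.9833


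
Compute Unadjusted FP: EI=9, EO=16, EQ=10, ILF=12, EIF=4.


UFP = EI*4 + EO*5 + EQ*4 + ILF*10 + EIF*7
UFP = 9*4 + 16*5 + 10*4 + 12*10 + 4*7
UFP = 36 + 80 + 40 + 120 + 28
UFP = 304

304


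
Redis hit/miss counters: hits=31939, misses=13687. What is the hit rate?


Formula: hit rate = hits / (hits + misses) * 100
hit rate = 31939 / (31939 + 13687) * 100
hit rate = 31939 / 45626 * 100
hit rate = 70.0%

70.0%


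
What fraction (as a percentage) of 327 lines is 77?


Coverage = covered / total * 100
Coverage = 77 / 327 * 100
Coverage = 23.55%

23.55%


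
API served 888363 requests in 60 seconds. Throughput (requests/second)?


Formula: throughput = requests / seconds
throughput = 888363 / 60
throughput = 14806.05 requests/second

14806.05 requests/second


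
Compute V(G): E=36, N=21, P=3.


Formula: V(G) = E - N + 2P
V(G) = 36 - 21 + 2*3
V(G) = 15 + 6
V(G) = 21

21


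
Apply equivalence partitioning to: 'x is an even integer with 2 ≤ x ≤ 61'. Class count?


Constraint: even integers in [2, 61]
Class 1: x < 2 — out-of-range invalid
Class 2: x in [2,61] but odd — wrong type invalid
Class 3: x in [2,61] and even — valid
Class 4: x > 61 — out-of-range invalid
Total equivalence classes: 4

4 equivalence classes


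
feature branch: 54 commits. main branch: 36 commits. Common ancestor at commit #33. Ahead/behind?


Common ancestor: commit #33
feature commits after divergence: 54 - 33 = 21
main commits after divergence: 36 - 33 = 3
feature is 21 commits ahead of main
main is 3 commits ahead of feature

feature ahead: 21, main ahead: 3


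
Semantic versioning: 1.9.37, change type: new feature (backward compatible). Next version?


Current: 1.9.37
Change category: 'new feature (backward compatible)' → minor bump
SemVer rule: minor bump → increment MINOR, reset PATCH to 0 (MAJOR unchanged)
New: 1.10.0

1.10.0


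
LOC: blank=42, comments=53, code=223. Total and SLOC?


Total LOC = blank + comment + code
Total LOC = 42 + 53 + 223 = 318
SLOC (source only) = code = 223

Total LOC: 318, SLOC: 223


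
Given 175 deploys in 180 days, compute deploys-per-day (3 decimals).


Formula: deployments per day = releases / days
= 175 / 180
= 0.972 deploys/day
(equivalently, 6.81 deploys/week)

0.972 deploys/day


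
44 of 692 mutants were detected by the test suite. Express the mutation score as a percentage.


Mutation score = killed / total * 100
Mutation score = 44 / 692 * 100
Mutation score = 6.36%

6.36%


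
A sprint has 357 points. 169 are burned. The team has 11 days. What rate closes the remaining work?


Formula: Required rate = Remaining points / Days left
Remaining = 357 - 169 = 188 points
Required rate = 188 / 11 = 17.09 points/day

17.09 points/day


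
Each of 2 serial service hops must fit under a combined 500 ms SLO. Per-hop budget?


Formula: per_stage = total_budget / stages
per_stage = 500 / 2
per_stage = 250.0 ms

250.0 ms


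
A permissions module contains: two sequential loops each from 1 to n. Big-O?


Reasoning: sequential dominates: O(n) + O(n) = O(n)
Complexity: O(n)

O(n)


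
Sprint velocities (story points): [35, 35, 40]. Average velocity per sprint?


Formula: Avg velocity = Total points / Number of sprints
Points: [35, 35, 40]
Sum = 35 + 35 + 40 = 110
Avg velocity = 110 / 3 = 36.67 points/sprint

36.67 points/sprint


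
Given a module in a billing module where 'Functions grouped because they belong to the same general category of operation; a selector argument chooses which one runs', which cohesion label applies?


Reasoning: Grouped by category of activity, not by data or sequence
Type: Logical cohesion

Logical cohesion


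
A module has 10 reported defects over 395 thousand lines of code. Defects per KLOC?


Defect density = defects / KLOC
Defect density = 10 / 395
Defect density = 0.025 defects/KLOC

0.025 defects/KLOC


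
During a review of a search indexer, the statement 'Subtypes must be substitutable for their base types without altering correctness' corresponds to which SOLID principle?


This describes the Liskov Substitution Principle (LSP)

Liskov Substitution Principle (LSP)


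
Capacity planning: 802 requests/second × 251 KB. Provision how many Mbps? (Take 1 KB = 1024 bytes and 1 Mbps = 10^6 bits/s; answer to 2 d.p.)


Formula: Mbps = payload_bytes * RPS * 8 / 1e6
Payload per request = 251 KB = 251 * 1024 = 257024 bytes
Total bytes/sec = 257024 * 802 = 206133248
Total bits/sec = 206133248 * 8 = 1649065984
Mbps = 1649065984 / 1e6 = 1649.07

1649.07 Mbps


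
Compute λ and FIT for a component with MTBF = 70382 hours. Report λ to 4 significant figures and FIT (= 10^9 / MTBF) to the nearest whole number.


Formula: λ = 1 / MTBF; FIT = λ × 1e9 = 1e9 / MTBF
λ = 1 / 70382 ≈ 1.421e-05 failures/hour
FIT = 1e9 / 70382 ≈ 14208 failures per 1e9 hours (nearest whole number)

λ = 1.421e-05 /h, FIT = 14208


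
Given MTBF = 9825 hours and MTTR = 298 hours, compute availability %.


Availability = MTBF / (MTBF + MTTR)
Availability = 9825 / (9825 + 298)
Availability = 9825 / 10123
Availability = 97.0562%

97.0562%


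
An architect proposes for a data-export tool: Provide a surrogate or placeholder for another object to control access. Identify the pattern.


This matches the Proxy pattern

Proxy


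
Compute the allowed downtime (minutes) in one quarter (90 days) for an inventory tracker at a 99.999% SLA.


Formula: allowed downtime = period * (100 - SLA) / 100
Period (quarter (90 days)) = 129600 minutes
Unavailability fraction = (100 - 99.999) / 100
Allowed downtime = 129600 * (100 - 99.999) / 100
Allowed downtime = 1.296 minutes

1.296 minutes


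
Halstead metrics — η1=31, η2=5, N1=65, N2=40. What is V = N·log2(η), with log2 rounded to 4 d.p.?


Formula: V = N * log2(η), where N = N1 + N2 and η = η1 + η2
η = 31 + 5 = 36
N = 65 + 40 = 105
log2(36) ≈ 5.1699
V = 105 * 5.1699 = 542.84

542.84


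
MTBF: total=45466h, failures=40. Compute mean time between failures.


Formula: MTBF = Total operating time / Number of failures
MTBF = 45466 / 40
MTBF = 1136.65 hours

1136.65 hours


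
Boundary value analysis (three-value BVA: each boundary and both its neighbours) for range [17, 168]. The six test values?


Range: [17, 168]
Boundaries: just below min, min, min+1, max-1, max, just above max
Values: [16, 17, 18, 167, 168, 169]

[16, 17, 18, 167, 168, 169]


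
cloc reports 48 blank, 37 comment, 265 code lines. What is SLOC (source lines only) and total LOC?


Total LOC = blank + comment + code
Total LOC = 48 + 37 + 265 = 350
SLOC (source only) = code = 265

Total LOC: 350, SLOC: 265


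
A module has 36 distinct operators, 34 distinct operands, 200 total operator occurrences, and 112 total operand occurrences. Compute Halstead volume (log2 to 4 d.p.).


Formula: V = N * log2(η), where N = N1 + N2 and η = η1 + η2
η = 36 + 34 = 70
N = 200 + 112 = 312
log2(70) ≈ 6.1293
V = 312 * 6.1293 = 1912.34

1912.34


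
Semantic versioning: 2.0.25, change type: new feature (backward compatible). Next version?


Current: 2.0.25
Change category: 'new feature (backward compatible)' → minor bump
SemVer rule: minor bump → increment MINOR, reset PATCH to 0 (MAJOR unchanged)
New: 2.1.0

2.1.0


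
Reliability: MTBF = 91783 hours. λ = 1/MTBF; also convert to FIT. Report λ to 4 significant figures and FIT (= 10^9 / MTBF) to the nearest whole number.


Formula: λ = 1 / MTBF; FIT = λ × 1e9 = 1e9 / MTBF
λ = 1 / 91783 ≈ 1.090e-05 failures/hour
FIT = 1e9 / 91783 ≈ 10895 failures per 1e9 hours (nearest whole number)

λ = 1.090e-05 /h, FIT = 10895


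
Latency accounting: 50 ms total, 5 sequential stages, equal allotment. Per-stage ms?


Formula: per_stage = total_budget / stages
per_stage = 50 / 5
per_stage = 10.0 ms

10.0 ms


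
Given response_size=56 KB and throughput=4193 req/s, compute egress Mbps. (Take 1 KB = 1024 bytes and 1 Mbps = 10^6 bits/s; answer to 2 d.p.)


Formula: Mbps = payload_bytes * RPS * 8 / 1e6
Payload per request = 56 KB = 56 * 1024 = 57344 bytes
Total bytes/sec = 57344 * 4193 = 240443392
Total bits/sec = 240443392 * 8 = 1923547136
Mbps = 1923547136 / 1e6 = 1923.55

1923.55 Mbps


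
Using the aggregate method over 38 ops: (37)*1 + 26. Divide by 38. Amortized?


Formula: Amortized cost = Total cost / Operations
Total cost = (37 * 1) + (1 * 26)
Total cost = 37 + 26 = 63
Amortized = 63 / 38 = 1.6579

1.6579


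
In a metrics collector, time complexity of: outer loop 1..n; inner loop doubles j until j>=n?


Reasoning: linear outer times logarithmic inner
Complexity: O(n log n)

O(n log n)


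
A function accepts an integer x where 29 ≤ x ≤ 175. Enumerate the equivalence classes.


Valid range: [29, 175]
Class 1: x < 29 — invalid
Class 2: 29 ≤ x ≤ 175 — valid
Class 3: x > 175 — invalid
Total equivalence classes: 3

3 equivalence classes


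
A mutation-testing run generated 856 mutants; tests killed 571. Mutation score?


Mutation score = killed / total * 100
Mutation score = 571 / 856 * 100
Mutation score = 66.71%

66.71%


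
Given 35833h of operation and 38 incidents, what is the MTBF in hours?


Formula: MTBF = Total operating time / Number of failures
MTBF = 35833 / 38
MTBF = 942.97 hours

942.97 hours


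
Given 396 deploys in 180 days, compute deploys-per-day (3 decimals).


Formula: deployments per day = releases / days
= 396 / 180
= 2.2 deploys/day
(equivalently, 15.4 deploys/week)

2.2 deploys/day


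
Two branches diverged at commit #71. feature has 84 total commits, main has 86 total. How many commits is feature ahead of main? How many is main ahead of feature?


Common ancestor: commit #71
feature commits after divergence: 84 - 71 = 13
main commits after divergence: 86 - 71 = 15
feature is 13 commits ahead of main
main is 15 commits ahead of feature

feature ahead: 13, main ahead: 15


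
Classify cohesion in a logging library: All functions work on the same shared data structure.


Reasoning: Functions share data
Type: Communicational cohesion

Communicational cohesion


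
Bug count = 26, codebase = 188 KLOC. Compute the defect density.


Defect density = defects / KLOC
Defect density = 26 / 188
Defect density = 0.138 defects/KLOC

0.138 defects/KLOC


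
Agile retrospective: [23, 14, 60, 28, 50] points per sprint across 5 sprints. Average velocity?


Formula: Avg velocity = Total points / Number of sprints
Points: [23, 14, 60, 28, 50]
Sum = 23 + 14 + 60 + 28 + 50 = 175
Avg velocity = 175 / 5 = 35.0 points/sprint

35.0 points/sprint


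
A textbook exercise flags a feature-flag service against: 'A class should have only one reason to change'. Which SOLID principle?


This describes the Single Responsibility Principle (SRP)

Single Responsibility Principle (SRP)


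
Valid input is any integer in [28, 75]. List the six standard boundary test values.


Range: [28, 75]
Boundaries: just below min, min, min+1, max-1, max, just above max
Values: [27, 28, 29, 74, 75, 76]

[27, 28, 29, 74, 75, 76]


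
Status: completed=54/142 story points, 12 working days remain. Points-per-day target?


Formula: Required rate = Remaining points / Days left
Remaining = 142 - 54 = 88 points
Required rate = 88 / 12 = 7.33 points/day

7.33 points/day


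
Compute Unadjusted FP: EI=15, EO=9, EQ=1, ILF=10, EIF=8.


UFP = EI*4 + EO*5 + EQ*4 + ILF*10 + EIF*7
UFP = 15*4 + 9*5 + 1*4 + 10*10 + 8*7
UFP = 60 + 45 + 4 + 100 + 56
UFP = 265

265


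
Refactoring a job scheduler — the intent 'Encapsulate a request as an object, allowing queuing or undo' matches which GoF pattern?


This matches the Command pattern

Command


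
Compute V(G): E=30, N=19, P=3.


Formula: V(G) = E - N + 2P
V(G) = 30 - 19 + 2*3
V(G) = 11 + 6
V(G) = 17

17


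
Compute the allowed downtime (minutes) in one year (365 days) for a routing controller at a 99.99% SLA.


Formula: allowed downtime = period * (100 - SLA) / 100
Period (year (365 days)) = 525600 minutes
Unavailability fraction = (100 - 99.99) / 100
Allowed downtime = 525600 * (100 - 99.99) / 100
Allowed downtime = 52.56 minutes

52.56 minutes


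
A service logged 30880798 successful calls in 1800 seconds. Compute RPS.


Formula: throughput = requests / seconds
throughput = 30880798 / 1800
throughput = 17156.0 requests/second

17156.0 requests/second


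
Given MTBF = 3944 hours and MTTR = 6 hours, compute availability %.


Availability = MTBF / (MTBF + MTTR)
Availability = 3944 / (3944 + 6)
Availability = 3944 / 3950
Availability = 99.8481%

99.8481%


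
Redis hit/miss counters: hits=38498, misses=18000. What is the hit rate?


Formula: hit rate = hits / (hits + misses) * 100
hit rate = 38498 / (38498 + 18000) * 100
hit rate = 38498 / 56498 * 100
hit rate = 68.14%

68.14%


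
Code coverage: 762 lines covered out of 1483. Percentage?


Coverage = covered / total * 100
Coverage = 762 / 1483 * 100
Coverage = 51.38%

51.38%


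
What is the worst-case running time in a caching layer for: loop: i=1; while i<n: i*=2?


Reasoning: i doubles each step so iterations are log2(n)
Complexity: O(log n)

O(log n)
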